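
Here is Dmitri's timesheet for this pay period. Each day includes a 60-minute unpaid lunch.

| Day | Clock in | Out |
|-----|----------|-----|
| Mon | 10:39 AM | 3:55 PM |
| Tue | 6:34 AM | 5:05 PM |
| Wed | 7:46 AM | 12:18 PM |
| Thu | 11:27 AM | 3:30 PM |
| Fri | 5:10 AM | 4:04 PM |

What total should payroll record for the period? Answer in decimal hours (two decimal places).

Mon: 10:39 AM–3:55 PM = 5 h 16 min; less 60 min break → 4 h 16 min
Tue: 6:34 AM–5:05 PM = 10 h 31 min; less 60 min break → 9 h 31 min
Wed: 7:46 AM–12:18 PM = 4 h 32 min; less 60 min break → 3 h 32 min
Thu: 11:27 AM–3:30 PM = 4 h 3 min; less 60 min break → 3 h 3 min
Fri: 5:10 AM–4:04 PM = 10 h 54 min; less 60 min break → 9 h 54 min
Total: 4 h 16 min + 9 h 31 min + 3 h 32 min + 3 h 3 min + 9 h 54 min = 30 h 16 min.

30.27 hours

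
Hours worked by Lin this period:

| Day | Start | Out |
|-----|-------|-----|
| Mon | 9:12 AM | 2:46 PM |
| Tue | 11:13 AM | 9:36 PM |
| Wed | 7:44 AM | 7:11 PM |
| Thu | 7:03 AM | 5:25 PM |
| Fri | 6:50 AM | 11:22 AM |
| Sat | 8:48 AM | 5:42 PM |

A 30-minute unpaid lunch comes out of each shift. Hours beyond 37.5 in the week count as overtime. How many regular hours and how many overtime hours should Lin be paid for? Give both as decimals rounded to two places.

Regular 37.50 hours, overtime 10.70 hours

Mon: 9:12 AM–2:46 PM = 5 h 34 min; less 30 min break → 5 h 4 min
Tue: 11:13 AM–9:36 PM = 10 h 23 min; less 30 min break → 9 h 53 min
Wed: 7:44 AM–7:11 PM = 11 h 27 min; less 30 min break → 10 h 57 min
Thu: 7:03 AM–5:25 PM = 10 h 22 min; less 30 min break → 9 h 52 min
Fri: 6:50 AM–11:22 AM = 4 h 32 min; less 30 min break → 4 h 2 min
Sat: 8:48 AM–5:42 PM = 8 h 54 min; less 30 min break → 8 h 24 min
Total worked: 48 h 12 min = 48.20 h.
Threshold 37.5 h → overtime 10 h 42 min, regular 37 h 30 min.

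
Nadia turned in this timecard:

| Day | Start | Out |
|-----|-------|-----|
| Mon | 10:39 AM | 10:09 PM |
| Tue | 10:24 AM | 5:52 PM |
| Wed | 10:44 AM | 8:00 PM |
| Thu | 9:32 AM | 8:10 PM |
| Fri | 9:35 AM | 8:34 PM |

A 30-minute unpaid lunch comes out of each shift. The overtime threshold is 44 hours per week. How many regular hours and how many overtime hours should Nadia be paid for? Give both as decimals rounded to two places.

Mon: 10:39 AM–10:09 PM = 11 h 30 min; less 30 min break → 11 h 0 min
Tue: 10:24 AM–5:52 PM = 7 h 28 min; less 30 min break → 6 h 58 min
Wed: 10:44 AM–8:00 PM = 9 h 16 min; less 30 min break → 8 h 46 min
Thu: 9:32 AM–8:10 PM = 10 h 38 min; less 30 min break → 10 h 8 min
Fri: 9:35 AM–8:34 PM = 10 h 59 min; less 30 min break → 10 h 29 min
Total worked: 47 h 21 min = 47.35 h.
Threshold 44 h → overtime 3 h 21 min, regular 44 h 0 min.

Regular 44.00 hours, overtime 3.35 hours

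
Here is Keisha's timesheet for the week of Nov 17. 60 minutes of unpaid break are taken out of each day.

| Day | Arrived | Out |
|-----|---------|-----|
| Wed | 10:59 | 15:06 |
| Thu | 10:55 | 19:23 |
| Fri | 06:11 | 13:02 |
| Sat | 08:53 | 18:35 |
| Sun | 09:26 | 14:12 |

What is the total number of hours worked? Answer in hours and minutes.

Wed: 10:59–15:06 = 4 h 7 min; less 60 min break → 3 h 7 min
Thu: 10:55–19:23 = 8 h 28 min; less 60 min break → 7 h 28 min
Fri: 06:11–13:02 = 6 h 51 min; less 60 min break → 5 h 51 min
Sat: 08:53–18:35 = 9 h 42 min; less 60 min break → 8 h 42 min
Sun: 09:26–14:12 = 4 h 46 min; less 60 min break → 3 h 46 min
Total: 3 h 7 min + 7 h 28 min + 5 h 51 min + 8 h 42 min + 3 h 46 min = 28 h 54 min.

28 h 54 min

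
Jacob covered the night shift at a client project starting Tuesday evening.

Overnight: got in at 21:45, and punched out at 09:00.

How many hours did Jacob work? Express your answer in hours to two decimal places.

Overnight: 21:45 → midnight = 2 h 15 min; midnight → 09:00 = 9 h 0 min; span 11 h 15 min

11.25 hours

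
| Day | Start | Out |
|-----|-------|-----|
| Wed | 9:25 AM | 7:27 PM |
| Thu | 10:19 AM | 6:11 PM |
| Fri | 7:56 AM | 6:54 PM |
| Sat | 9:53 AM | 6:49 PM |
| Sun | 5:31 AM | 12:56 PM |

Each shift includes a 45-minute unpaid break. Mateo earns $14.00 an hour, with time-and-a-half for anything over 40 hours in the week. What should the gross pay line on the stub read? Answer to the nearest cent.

Wed: 9:25 AM–7:27 PM = 10 h 2 min; less 45 min break → 9 h 17 min
Thu: 10:19 AM–6:11 PM = 7 h 52 min; less 45 min break → 7 h 7 min
Fri: 7:56 AM–6:54 PM = 10 h 58 min; less 45 min break → 10 h 13 min
Sat: 9:53 AM–6:49 PM = 8 h 56 min; less 45 min break → 8 h 11 min
Sun: 5:31 AM–12:56 PM = 7 h 25 min; less 45 min break → 6 h 40 min
Total worked: 41 h 28 min = 2488 min.
Regular 40 h 0 min = 2400 min at $14.00/h; overtime 1 h 28 min = 88 min at $21.00/h.
Pay = (2400 × $14.00 + 88 × $21.00) ÷ 60 = $590.80.

$590.80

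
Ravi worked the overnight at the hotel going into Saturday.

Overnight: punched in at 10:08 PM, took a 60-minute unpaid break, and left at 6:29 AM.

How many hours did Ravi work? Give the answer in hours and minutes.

7 h 21 min

Overnight: 10:08 PM → midnight = 1 h 52 min; midnight → 6:29 AM = 6 h 29 min; span 8 h 21 min; less 60 min break → 7 h 21 min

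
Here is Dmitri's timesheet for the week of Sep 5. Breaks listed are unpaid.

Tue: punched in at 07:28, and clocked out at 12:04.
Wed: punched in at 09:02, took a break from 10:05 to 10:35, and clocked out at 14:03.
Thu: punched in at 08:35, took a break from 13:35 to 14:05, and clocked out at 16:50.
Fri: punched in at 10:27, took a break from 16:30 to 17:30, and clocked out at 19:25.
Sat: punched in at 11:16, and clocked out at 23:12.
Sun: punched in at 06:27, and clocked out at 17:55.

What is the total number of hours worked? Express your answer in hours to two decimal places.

Tue: 07:28–12:04 = 4 h 36 min
Wed: 09:02–14:03 = 5 h 1 min; less 30 min break → 4 h 31 min
Thu: 08:35–16:50 = 8 h 15 min; less 30 min break → 7 h 45 min
Fri: 10:27–19:25 = 8 h 58 min; less 60 min break → 7 h 58 min
Sat: 11:16–23:12 = 11 h 56 min
Sun: 06:27–17:55 = 11 h 28 min
Total: 4 h 36 min + 4 h 31 min + 7 h 45 min + 7 h 58 min + 11 h 56 min + 11 h 28 min = 48 h 14 min.

48.23 hours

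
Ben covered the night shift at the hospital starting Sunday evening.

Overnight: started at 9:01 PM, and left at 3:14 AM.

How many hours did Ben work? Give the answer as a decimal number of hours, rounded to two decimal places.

6.22 hours

Overnight: 9:01 PM → midnight = 2 h 59 min; midnight → 3:14 AM = 3 h 14 min; span 6 h 13 min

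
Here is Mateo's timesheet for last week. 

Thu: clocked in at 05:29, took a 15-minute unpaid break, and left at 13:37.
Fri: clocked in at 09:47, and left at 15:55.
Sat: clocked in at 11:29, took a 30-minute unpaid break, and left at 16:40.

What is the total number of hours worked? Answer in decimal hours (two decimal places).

Thu: 05:29–13:37 = 8 h 8 min; less 15 min break → 7 h 53 min
Fri: 09:47–15:55 = 6 h 8 min
Sat: 11:29–16:40 = 5 h 11 min; less 30 min break → 4 h 41 min
Total: 7 h 53 min + 6 h 8 min + 4 h 41 min = 18 h 42 min.

18.70 hours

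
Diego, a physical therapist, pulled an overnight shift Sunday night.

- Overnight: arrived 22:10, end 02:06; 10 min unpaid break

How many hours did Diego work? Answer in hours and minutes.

Overnight: 22:10 → midnight = 1 h 50 min; midnight → 02:06 = 2 h 6 min; span 3 h 56 min; less 10 min break → 3 h 46 min

3 h 46 min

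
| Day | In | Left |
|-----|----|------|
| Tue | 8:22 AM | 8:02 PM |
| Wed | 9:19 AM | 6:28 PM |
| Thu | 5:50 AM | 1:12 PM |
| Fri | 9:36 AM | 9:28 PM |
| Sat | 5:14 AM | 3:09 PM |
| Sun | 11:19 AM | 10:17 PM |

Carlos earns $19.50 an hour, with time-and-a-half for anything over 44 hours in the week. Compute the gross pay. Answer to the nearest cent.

Tue: 8:22 AM–8:02 PM = 11 h 40 min
Wed: 9:19 AM–6:28 PM = 9 h 9 min
Thu: 5:50 AM–1:12 PM = 7 h 22 min
Fri: 9:36 AM–9:28 PM = 11 h 52 min
Sat: 5:14 AM–3:09 PM = 9 h 55 min
Sun: 11:19 AM–10:17 PM = 10 h 58 min
Total worked: 60 h 56 min = 3656 min.
Regular 44 h 0 min = 2640 min at $19.50/h; overtime 16 h 56 min = 1016 min at $29.25/h.
Pay = (2640 × $19.50 + 1016 × $29.25) ÷ 60 = $1353.30.

$1353.30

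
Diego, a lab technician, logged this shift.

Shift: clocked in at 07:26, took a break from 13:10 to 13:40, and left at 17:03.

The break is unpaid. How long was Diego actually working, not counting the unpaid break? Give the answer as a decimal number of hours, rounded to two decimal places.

Shift: 07:26–17:03 = 9 h 37 min; less 30 min break → 9 h 7 min

9.12 hours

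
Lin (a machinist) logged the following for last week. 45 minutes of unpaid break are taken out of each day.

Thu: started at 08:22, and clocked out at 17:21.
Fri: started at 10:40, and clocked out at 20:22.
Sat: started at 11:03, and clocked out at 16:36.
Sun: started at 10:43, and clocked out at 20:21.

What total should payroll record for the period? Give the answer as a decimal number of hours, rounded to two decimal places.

30.87 hours

Thu: 08:22–17:21 = 8 h 59 min; less 45 min break → 8 h 14 min
Fri: 10:40–20:22 = 9 h 42 min; less 45 min break → 8 h 57 min
Sat: 11:03–16:36 = 5 h 33 min; less 45 min break → 4 h 48 min
Sun: 10:43–20:21 = 9 h 38 min; less 45 min break → 8 h 53 min
Total: 8 h 14 min + 8 h 57 min + 4 h 48 min + 8 h 53 min = 30 h 52 min.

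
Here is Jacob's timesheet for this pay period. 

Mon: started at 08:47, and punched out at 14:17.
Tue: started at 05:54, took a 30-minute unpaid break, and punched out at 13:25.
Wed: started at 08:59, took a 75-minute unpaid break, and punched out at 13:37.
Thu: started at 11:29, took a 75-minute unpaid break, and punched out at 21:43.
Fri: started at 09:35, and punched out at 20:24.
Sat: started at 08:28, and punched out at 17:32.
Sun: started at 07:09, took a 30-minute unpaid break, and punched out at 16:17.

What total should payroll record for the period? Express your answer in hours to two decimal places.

53.40 hours

Mon: 08:47–14:17 = 5 h 30 min
Tue: 05:54–13:25 = 7 h 31 min; less 30 min break → 7 h 1 min
Wed: 08:59–13:37 = 4 h 38 min; less 75 min break → 3 h 23 min
Thu: 11:29–21:43 = 10 h 14 min; less 75 min break → 8 h 59 min
Fri: 09:35–20:24 = 10 h 49 min
Sat: 08:28–17:32 = 9 h 4 min
Sun: 07:09–16:17 = 9 h 8 min; less 30 min break → 8 h 38 min
Total: 5 h 30 min + 7 h 1 min + 3 h 23 min + 8 h 59 min + 10 h 49 min + 9 h 4 min + 8 h 38 min = 53 h 24 min.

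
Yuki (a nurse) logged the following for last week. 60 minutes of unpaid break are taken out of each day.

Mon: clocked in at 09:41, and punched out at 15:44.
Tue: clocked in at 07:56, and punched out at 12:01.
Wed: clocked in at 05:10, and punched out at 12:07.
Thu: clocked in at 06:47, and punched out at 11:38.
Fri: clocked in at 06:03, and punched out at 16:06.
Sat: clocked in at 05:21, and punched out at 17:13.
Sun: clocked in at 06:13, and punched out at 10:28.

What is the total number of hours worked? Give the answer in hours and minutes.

Mon: 09:41–15:44 = 6 h 3 min; less 60 min break → 5 h 3 min
Tue: 07:56–12:01 = 4 h 5 min; less 60 min break → 3 h 5 min
Wed: 05:10–12:07 = 6 h 57 min; less 60 min break → 5 h 57 min
Thu: 06:47–11:38 = 4 h 51 min; less 60 min break → 3 h 51 min
Fri: 06:03–16:06 = 10 h 3 min; less 60 min break → 9 h 3 min
Sat: 05:21–17:13 = 11 h 52 min; less 60 min break → 10 h 52 min
Sun: 06:13–10:28 = 4 h 15 min; less 60 min break → 3 h 15 min
Total: 5 h 3 min + 3 h 5 min + 5 h 57 min + 3 h 51 min + 9 h 3 min + 10 h 52 min + 3 h 15 min = 41 h 6 min.

41 h 6 min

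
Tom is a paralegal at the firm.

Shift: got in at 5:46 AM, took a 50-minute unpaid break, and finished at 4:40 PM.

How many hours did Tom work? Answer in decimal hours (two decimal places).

Shift: 5:46 AM–4:40 PM = 10 h 54 min; less 50 min break → 10 h 4 min

10.07 hours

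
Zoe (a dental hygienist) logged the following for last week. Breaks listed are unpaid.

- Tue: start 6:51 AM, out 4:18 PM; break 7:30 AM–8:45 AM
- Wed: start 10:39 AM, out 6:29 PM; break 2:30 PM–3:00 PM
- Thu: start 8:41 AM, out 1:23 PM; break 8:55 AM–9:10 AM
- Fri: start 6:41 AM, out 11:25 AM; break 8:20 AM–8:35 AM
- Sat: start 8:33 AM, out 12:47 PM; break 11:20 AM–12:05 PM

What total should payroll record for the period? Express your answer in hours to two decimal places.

27.95 hours

Tue: 6:51 AM–4:18 PM = 9 h 27 min; less 75 min break → 8 h 12 min
Wed: 10:39 AM–6:29 PM = 7 h 50 min; less 30 min break → 7 h 20 min
Thu: 8:41 AM–1:23 PM = 4 h 42 min; less 15 min break → 4 h 27 min
Fri: 6:41 AM–11:25 AM = 4 h 44 min; less 15 min break → 4 h 29 min
Sat: 8:33 AM–12:47 PM = 4 h 14 min; less 45 min break → 3 h 29 min
Total: 8 h 12 min + 7 h 20 min + 4 h 27 min + 4 h 29 min + 3 h 29 min = 27 h 57 min.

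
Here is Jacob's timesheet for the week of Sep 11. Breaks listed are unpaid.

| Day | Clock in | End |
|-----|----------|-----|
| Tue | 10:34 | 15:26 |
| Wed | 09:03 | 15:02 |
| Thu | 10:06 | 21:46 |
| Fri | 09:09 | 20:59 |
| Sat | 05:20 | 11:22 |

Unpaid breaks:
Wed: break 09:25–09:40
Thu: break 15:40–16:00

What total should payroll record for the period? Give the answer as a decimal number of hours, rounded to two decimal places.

39.80 hours

Tue: 10:34–15:26 = 4 h 52 min
Wed: 09:03–15:02 = 5 h 59 min; less 15 min break → 5 h 44 min
Thu: 10:06–21:46 = 11 h 40 min; less 20 min break → 11 h 20 min
Fri: 09:09–20:59 = 11 h 50 min
Sat: 05:20–11:22 = 6 h 2 min
Total: 4 h 52 min + 5 h 44 min + 11 h 20 min + 11 h 50 min + 6 h 2 min = 39 h 48 min.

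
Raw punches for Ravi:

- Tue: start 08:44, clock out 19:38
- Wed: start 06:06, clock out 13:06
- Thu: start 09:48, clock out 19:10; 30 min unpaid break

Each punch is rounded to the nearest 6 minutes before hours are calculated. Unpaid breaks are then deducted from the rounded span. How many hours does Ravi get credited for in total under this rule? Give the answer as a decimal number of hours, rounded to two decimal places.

26.80 hours

Tue: in 08:44→08:42, out 19:38→19:36; 10 h 54 min
Wed: in 06:06→06:06, out 13:06→13:06; 7 h 0 min
Thu: in 09:48→09:48, out 19:10→19:12; 9 h 24 min − 30 min = 8 h 54 min
Total credited: 26 h 48 min.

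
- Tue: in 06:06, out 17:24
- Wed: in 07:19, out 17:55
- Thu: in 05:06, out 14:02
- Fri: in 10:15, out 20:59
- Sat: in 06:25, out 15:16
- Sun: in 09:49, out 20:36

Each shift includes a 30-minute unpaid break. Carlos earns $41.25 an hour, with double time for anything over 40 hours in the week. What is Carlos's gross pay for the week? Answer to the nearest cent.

Tue: 06:06–17:24 = 11 h 18 min; less 30 min break → 10 h 48 min
Wed: 07:19–17:55 = 10 h 36 min; less 30 min break → 10 h 6 min
Thu: 05:06–14:02 = 8 h 56 min; less 30 min break → 8 h 26 min
Fri: 10:15–20:59 = 10 h 44 min; less 30 min break → 10 h 14 min
Sat: 06:25–15:16 = 8 h 51 min; less 30 min break → 8 h 21 min
Sun: 09:49–20:36 = 10 h 47 min; less 30 min break → 10 h 17 min
Total worked: 58 h 12 min = 3492 min.
Regular 40 h 0 min = 2400 min at $41.25/h; overtime 18 h 12 min = 1092 min at $82.50/h.
Pay = (2400 × $41.25 + 1092 × $82.50) ÷ 60 = $3151.50.

$3151.50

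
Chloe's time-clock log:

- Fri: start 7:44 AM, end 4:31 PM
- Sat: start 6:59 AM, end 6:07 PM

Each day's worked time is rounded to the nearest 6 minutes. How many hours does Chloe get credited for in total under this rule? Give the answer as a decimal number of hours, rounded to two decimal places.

19.90 hours

Fri: 7:44 AM–4:31 PM = 8 h 47 min → rounds to 8 h 48 min
Sat: 6:59 AM–6:07 PM = 11 h 8 min → rounds to 11 h 6 min
Total credited: 19 h 54 min.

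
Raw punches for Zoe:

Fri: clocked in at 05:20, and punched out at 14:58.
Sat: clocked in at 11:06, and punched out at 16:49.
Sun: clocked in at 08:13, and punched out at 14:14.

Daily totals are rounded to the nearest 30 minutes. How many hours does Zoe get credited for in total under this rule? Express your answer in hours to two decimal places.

21.00 hours

Fri: 05:20–14:58 = 9 h 38 min → rounds to 9 h 30 min
Sat: 11:06–16:49 = 5 h 43 min → rounds to 5 h 30 min
Sun: 08:13–14:14 = 6 h 1 min → rounds to 6 h 0 min
Total credited: 21 h 0 min.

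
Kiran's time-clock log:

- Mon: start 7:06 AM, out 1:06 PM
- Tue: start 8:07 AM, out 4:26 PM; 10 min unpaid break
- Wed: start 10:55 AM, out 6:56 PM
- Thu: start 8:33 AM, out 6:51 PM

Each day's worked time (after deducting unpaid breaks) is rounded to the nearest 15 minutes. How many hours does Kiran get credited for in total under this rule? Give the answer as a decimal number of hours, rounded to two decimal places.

32.50 hours

Mon: 7:06 AM–1:06 PM = 6 h 0 min → rounds to 6 h 0 min
Tue: 8:07 AM–4:26 PM = 8 h 19 min − 10 min = 8 h 9 min → rounds to 8 h 15 min
Wed: 10:55 AM–6:56 PM = 8 h 1 min → rounds to 8 h 0 min
Thu: 8:33 AM–6:51 PM = 10 h 18 min → rounds to 10 h 15 min
Total credited: 32 h 30 min.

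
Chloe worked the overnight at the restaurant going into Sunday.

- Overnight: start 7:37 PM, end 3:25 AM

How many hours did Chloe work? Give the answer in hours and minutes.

Overnight: 7:37 PM → midnight = 4 h 23 min; midnight → 3:25 AM = 3 h 25 min; span 7 h 48 min

7 h 48 min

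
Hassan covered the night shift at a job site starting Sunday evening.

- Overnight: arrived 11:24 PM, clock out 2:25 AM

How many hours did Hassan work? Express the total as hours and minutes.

Overnight: 11:24 PM → midnight = 0 h 36 min; midnight → 2:25 AM = 2 h 25 min; span 3 h 1 min

3 h 1 min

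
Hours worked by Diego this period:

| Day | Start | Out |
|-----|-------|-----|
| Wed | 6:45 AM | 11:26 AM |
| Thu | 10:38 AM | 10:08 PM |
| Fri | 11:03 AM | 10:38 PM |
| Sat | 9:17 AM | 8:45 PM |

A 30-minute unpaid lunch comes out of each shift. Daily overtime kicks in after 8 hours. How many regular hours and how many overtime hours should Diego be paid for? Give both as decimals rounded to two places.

Regular 28.18 hours, overtime 9.05 hours

Wed: 6:45 AM–11:26 AM = 4 h 41 min; less 30 min break → 4 h 11 min
Thu: 10:38 AM–10:08 PM = 11 h 30 min; less 30 min break → 11 h 0 min
Fri: 11:03 AM–10:38 PM = 11 h 35 min; less 30 min break → 11 h 5 min
Sat: 9:17 AM–8:45 PM = 11 h 28 min; less 30 min break → 10 h 58 min
Wed reg 4 h 11 min / OT 0 h 0 min; Thu reg 8 h 0 min / OT 3 h 0 min; Fri reg 8 h 0 min / OT 3 h 5 min; Sat reg 8 h 0 min / OT 2 h 58 min.
Totals: regular 28 h 11 min, overtime 9 h 3 min.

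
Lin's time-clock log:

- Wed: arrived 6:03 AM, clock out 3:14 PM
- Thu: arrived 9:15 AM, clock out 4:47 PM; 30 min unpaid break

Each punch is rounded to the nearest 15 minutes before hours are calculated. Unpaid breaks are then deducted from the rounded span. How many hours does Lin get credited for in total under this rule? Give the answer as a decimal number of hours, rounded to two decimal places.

Wed: in 6:03 AM→6:00 AM, out 3:14 PM→3:15 PM; 9 h 15 min
Thu: in 9:15 AM→9:15 AM, out 4:47 PM→4:45 PM; 7 h 30 min − 30 min = 7 h 0 min
Total credited: 16 h 15 min.

16.25 hours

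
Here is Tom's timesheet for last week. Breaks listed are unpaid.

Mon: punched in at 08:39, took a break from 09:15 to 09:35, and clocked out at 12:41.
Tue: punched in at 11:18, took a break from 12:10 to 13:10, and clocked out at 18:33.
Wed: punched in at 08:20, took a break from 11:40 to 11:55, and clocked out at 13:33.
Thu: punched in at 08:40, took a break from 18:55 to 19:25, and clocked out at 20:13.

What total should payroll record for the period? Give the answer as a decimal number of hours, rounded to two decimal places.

Mon: 08:39–12:41 = 4 h 2 min; less 20 min break → 3 h 42 min
Tue: 11:18–18:33 = 7 h 15 min; less 60 min break → 6 h 15 min
Wed: 08:20–13:33 = 5 h 13 min; less 15 min break → 4 h 58 min
Thu: 08:40–20:13 = 11 h 33 min; less 30 min break → 11 h 3 min
Total: 3 h 42 min + 6 h 15 min + 4 h 58 min + 11 h 3 min = 25 h 58 min.

25.97 hours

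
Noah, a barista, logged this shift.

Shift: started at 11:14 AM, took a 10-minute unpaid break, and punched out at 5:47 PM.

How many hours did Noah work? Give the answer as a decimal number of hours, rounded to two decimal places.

Shift: 11:14 AM–5:47 PM = 6 h 33 min; less 10 min break → 6 h 23 min

6.38 hours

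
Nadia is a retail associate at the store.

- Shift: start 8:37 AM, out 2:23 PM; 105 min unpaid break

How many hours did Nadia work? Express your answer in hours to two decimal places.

4.02 hours

Shift: 8:37 AM–2:23 PM = 5 h 46 min; less 105 min break → 4 h 1 min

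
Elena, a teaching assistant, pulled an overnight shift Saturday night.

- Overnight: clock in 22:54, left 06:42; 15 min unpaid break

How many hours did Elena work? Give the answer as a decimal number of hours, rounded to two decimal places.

7.55 hours

Overnight: 22:54 → midnight = 1 h 6 min; midnight → 06:42 = 6 h 42 min; span 7 h 48 min; less 15 min break → 7 h 33 min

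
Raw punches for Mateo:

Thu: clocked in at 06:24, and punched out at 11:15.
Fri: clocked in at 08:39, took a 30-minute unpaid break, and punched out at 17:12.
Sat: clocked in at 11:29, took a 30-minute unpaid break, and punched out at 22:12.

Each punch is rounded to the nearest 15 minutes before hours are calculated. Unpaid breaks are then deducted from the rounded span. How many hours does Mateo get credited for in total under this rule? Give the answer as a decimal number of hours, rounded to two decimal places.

23.00 hours

Thu: in 06:24→06:30, out 11:15→11:15; 4 h 45 min
Fri: in 08:39→08:45, out 17:12→17:15; 8 h 30 min − 30 min = 8 h 0 min
Sat: in 11:29→11:30, out 22:12→22:15; 10 h 45 min − 30 min = 10 h 15 min
Total credited: 23 h 0 min.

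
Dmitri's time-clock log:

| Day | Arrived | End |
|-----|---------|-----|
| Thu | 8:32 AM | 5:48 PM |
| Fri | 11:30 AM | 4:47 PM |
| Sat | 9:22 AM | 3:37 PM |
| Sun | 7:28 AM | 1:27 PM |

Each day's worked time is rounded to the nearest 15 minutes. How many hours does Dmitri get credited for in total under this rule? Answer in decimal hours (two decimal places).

26.75 hours

Thu: 8:32 AM–5:48 PM = 9 h 16 min → rounds to 9 h 15 min
Fri: 11:30 AM–4:47 PM = 5 h 17 min → rounds to 5 h 15 min
Sat: 9:22 AM–3:37 PM = 6 h 15 min → rounds to 6 h 15 min
Sun: 7:28 AM–1:27 PM = 5 h 59 min → rounds to 6 h 0 min
Total credited: 26 h 45 min.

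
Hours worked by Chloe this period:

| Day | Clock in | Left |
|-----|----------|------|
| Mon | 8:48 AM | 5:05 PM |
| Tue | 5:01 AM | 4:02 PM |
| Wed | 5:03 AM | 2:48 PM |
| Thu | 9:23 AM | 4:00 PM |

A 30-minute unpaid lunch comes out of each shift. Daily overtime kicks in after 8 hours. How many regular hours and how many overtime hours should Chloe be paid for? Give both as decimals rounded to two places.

Regular 29.90 hours, overtime 3.77 hours

Mon: 8:48 AM–5:05 PM = 8 h 17 min; less 30 min break → 7 h 47 min
Tue: 5:01 AM–4:02 PM = 11 h 1 min; less 30 min break → 10 h 31 min
Wed: 5:03 AM–2:48 PM = 9 h 45 min; less 30 min break → 9 h 15 min
Thu: 9:23 AM–4:00 PM = 6 h 37 min; less 30 min break → 6 h 7 min
Mon reg 7 h 47 min / OT 0 h 0 min; Tue reg 8 h 0 min / OT 2 h 31 min; Wed reg 8 h 0 min / OT 1 h 15 min; Thu reg 6 h 7 min / OT 0 h 0 min.
Totals: regular 29 h 54 min, overtime 3 h 46 min.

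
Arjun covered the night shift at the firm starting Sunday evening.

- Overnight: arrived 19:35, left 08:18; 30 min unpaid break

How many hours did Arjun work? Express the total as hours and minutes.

12 h 13 min

Overnight: 19:35 → midnight = 4 h 25 min; midnight → 08:18 = 8 h 18 min; span 12 h 43 min; less 30 min break → 12 h 13 min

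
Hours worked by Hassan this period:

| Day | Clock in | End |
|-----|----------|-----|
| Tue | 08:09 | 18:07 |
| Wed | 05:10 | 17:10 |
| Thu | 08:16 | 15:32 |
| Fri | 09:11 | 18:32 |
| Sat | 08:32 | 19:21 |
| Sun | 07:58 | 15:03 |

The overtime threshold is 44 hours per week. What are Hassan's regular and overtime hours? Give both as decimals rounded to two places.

Regular 44.00 hours, overtime 12.48 hours

Tue: 08:09–18:07 = 9 h 58 min
Wed: 05:10–17:10 = 12 h 0 min
Thu: 08:16–15:32 = 7 h 16 min
Fri: 09:11–18:32 = 9 h 21 min
Sat: 08:32–19:21 = 10 h 49 min
Sun: 07:58–15:03 = 7 h 5 min
Total worked: 56 h 29 min = 56.48 h.
Threshold 44 h → overtime 12 h 29 min, regular 44 h 0 min.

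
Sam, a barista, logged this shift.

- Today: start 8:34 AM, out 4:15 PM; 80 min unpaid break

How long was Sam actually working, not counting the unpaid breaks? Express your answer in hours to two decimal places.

Today: 8:34 AM–4:15 PM = 7 h 41 min; less 80 min break → 6 h 21 min

6.35 hours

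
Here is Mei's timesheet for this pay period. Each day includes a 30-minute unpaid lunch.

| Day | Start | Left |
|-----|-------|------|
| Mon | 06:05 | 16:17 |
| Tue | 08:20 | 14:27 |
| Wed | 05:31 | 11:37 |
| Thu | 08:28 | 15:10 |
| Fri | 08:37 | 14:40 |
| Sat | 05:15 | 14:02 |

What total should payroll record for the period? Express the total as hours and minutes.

Mon: 06:05–16:17 = 10 h 12 min; less 30 min break → 9 h 42 min
Tue: 08:20–14:27 = 6 h 7 min; less 30 min break → 5 h 37 min
Wed: 05:31–11:37 = 6 h 6 min; less 30 min break → 5 h 36 min
Thu: 08:28–15:10 = 6 h 42 min; less 30 min break → 6 h 12 min
Fri: 08:37–14:40 = 6 h 3 min; less 30 min break → 5 h 33 min
Sat: 05:15–14:02 = 8 h 47 min; less 30 min break → 8 h 17 min
Total: 9 h 42 min + 5 h 37 min + 5 h 36 min + 6 h 12 min + 5 h 33 min + 8 h 17 min = 40 h 57 min.

40 h 57 min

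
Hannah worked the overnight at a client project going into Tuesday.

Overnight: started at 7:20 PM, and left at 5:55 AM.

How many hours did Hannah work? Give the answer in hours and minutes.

Overnight: 7:20 PM → midnight = 4 h 40 min; midnight → 5:55 AM = 5 h 55 min; span 10 h 35 min

10 h 35 min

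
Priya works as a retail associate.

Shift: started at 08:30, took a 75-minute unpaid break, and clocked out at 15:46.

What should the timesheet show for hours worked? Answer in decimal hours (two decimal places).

6.02 hours

Shift: 08:30–15:46 = 7 h 16 min; less 75 min break → 6 h 1 min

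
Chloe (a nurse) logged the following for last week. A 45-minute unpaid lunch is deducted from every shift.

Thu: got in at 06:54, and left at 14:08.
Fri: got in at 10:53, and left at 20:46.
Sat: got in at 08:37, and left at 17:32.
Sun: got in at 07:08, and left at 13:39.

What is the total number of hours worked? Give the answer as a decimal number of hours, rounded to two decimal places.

29.55 hours

Thu: 06:54–14:08 = 7 h 14 min; less 45 min break → 6 h 29 min
Fri: 10:53–20:46 = 9 h 53 min; less 45 min break → 9 h 8 min
Sat: 08:37–17:32 = 8 h 55 min; less 45 min break → 8 h 10 min
Sun: 07:08–13:39 = 6 h 31 min; less 45 min break → 5 h 46 min
Total: 6 h 29 min + 9 h 8 min + 8 h 10 min + 5 h 46 min = 29 h 33 min.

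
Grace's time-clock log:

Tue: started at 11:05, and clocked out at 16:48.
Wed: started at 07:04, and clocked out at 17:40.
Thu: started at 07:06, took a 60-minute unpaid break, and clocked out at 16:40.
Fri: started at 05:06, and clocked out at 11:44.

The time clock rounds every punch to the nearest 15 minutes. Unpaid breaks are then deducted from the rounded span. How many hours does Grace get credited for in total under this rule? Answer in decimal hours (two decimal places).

Tue: in 11:05→11:00, out 16:48→16:45; 5 h 45 min
Wed: in 07:04→07:00, out 17:40→17:45; 10 h 45 min
Thu: in 07:06→07:00, out 16:40→16:45; 9 h 45 min − 60 min = 8 h 45 min
Fri: in 05:06→05:00, out 11:44→11:45; 6 h 45 min
Total credited: 32 h 0 min.

32.00 hours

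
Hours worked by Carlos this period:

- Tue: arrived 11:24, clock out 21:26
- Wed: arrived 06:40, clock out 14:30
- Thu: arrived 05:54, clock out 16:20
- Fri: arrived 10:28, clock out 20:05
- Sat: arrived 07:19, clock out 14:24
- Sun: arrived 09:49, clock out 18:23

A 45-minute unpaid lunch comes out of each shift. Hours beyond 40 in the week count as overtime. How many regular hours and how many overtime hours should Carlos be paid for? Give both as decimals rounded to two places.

Tue: 11:24–21:26 = 10 h 2 min; less 45 min break → 9 h 17 min
Wed: 06:40–14:30 = 7 h 50 min; less 45 min break → 7 h 5 min
Thu: 05:54–16:20 = 10 h 26 min; less 45 min break → 9 h 41 min
Fri: 10:28–20:05 = 9 h 37 min; less 45 min break → 8 h 52 min
Sat: 07:19–14:24 = 7 h 5 min; less 45 min break → 6 h 20 min
Sun: 09:49–18:23 = 8 h 34 min; less 45 min break → 7 h 49 min
Total worked: 49 h 4 min = 49.07 h.
Threshold 40 h → overtime 9 h 4 min, regular 40 h 0 min.

Regular 40.00 hours, overtime 9.07 hours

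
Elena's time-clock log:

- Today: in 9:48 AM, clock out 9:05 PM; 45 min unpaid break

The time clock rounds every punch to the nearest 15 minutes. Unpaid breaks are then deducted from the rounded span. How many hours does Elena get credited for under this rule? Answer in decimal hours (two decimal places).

10.50 hours

Today: in 9:48 AM→9:45 AM, out 9:05 PM→9:00 PM; 11 h 15 min − 45 min = 10 h 30 min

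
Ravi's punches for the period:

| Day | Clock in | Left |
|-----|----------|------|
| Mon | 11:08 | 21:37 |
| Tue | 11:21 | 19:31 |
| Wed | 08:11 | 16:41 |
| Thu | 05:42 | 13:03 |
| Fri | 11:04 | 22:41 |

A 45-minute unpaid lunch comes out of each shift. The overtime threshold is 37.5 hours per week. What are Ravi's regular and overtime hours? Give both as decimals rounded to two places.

Regular 37.50 hours, overtime 4.87 hours

Mon: 11:08–21:37 = 10 h 29 min; less 45 min break → 9 h 44 min
Tue: 11:21–19:31 = 8 h 10 min; less 45 min break → 7 h 25 min
Wed: 08:11–16:41 = 8 h 30 min; less 45 min break → 7 h 45 min
Thu: 05:42–13:03 = 7 h 21 min; less 45 min break → 6 h 36 min
Fri: 11:04–22:41 = 11 h 37 min; less 45 min break → 10 h 52 min
Total worked: 42 h 22 min = 42.37 h.
Threshold 37.5 h → overtime 4 h 52 min, regular 37 h 30 min.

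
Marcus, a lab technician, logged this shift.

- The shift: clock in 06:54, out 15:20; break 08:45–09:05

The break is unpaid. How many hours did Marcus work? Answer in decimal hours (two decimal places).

8.10 hours

The shift: 06:54–15:20 = 8 h 26 min; less 20 min break → 8 h 6 min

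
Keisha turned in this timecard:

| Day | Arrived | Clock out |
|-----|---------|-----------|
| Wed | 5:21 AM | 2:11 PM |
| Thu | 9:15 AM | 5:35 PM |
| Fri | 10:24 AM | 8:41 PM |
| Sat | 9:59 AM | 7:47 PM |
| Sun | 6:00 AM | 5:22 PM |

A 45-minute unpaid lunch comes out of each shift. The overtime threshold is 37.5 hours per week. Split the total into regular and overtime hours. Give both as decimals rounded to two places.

Regular 37.50 hours, overtime 7.37 hours

Wed: 5:21 AM–2:11 PM = 8 h 50 min; less 45 min break → 8 h 5 min
Thu: 9:15 AM–5:35 PM = 8 h 20 min; less 45 min break → 7 h 35 min
Fri: 10:24 AM–8:41 PM = 10 h 17 min; less 45 min break → 9 h 32 min
Sat: 9:59 AM–7:47 PM = 9 h 48 min; less 45 min break → 9 h 3 min
Sun: 6:00 AM–5:22 PM = 11 h 22 min; less 45 min break → 10 h 37 min
Total worked: 44 h 52 min = 44.87 h.
Threshold 37.5 h → overtime 7 h 22 min, regular 37 h 30 min.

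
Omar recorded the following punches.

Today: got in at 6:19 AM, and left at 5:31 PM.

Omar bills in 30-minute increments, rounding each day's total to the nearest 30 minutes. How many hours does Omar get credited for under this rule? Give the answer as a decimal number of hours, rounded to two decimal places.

Today: 6:19 AM–5:31 PM = 11 h 12 min → rounds to 11 h 0 min

11.00 hours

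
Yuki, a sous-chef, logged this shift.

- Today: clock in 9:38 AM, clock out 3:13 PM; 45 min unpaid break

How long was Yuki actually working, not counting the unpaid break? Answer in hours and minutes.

Today: 9:38 AM–3:13 PM = 5 h 35 min; less 45 min break → 4 h 50 min

4 h 50 min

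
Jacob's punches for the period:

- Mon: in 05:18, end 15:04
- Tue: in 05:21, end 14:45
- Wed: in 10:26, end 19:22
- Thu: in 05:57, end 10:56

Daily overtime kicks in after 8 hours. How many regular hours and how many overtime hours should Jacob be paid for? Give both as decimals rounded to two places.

Regular 28.98 hours, overtime 4.10 hours

Mon: 05:18–15:04 = 9 h 46 min
Tue: 05:21–14:45 = 9 h 24 min
Wed: 10:26–19:22 = 8 h 56 min
Thu: 05:57–10:56 = 4 h 59 min
Mon reg 8 h 0 min / OT 1 h 46 min; Tue reg 8 h 0 min / OT 1 h 24 min; Wed reg 8 h 0 min / OT 0 h 56 min; Thu reg 4 h 59 min / OT 0 h 0 min.
Totals: regular 28 h 59 min, overtime 4 h 6 min.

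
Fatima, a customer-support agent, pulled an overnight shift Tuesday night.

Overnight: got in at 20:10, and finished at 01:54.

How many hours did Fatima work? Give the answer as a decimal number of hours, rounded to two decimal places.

Overnight: 20:10 → midnight = 3 h 50 min; midnight → 01:54 = 1 h 54 min; span 5 h 44 min

5.73 hours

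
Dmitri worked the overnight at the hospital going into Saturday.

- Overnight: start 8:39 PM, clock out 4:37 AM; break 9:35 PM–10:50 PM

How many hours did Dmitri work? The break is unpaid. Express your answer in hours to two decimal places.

6.72 hours

Overnight: 8:39 PM → midnight = 3 h 21 min; midnight → 4:37 AM = 4 h 37 min; span 7 h 58 min; less 75 min break → 6 h 43 min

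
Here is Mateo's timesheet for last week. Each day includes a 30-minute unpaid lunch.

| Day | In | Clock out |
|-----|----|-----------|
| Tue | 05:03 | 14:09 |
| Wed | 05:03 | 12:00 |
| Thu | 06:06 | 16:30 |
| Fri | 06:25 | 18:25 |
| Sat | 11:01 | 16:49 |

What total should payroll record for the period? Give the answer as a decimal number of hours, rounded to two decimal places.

41.75 hours

Tue: 05:03–14:09 = 9 h 6 min; less 30 min break → 8 h 36 min
Wed: 05:03–12:00 = 6 h 57 min; less 30 min break → 6 h 27 min
Thu: 06:06–16:30 = 10 h 24 min; less 30 min break → 9 h 54 min
Fri: 06:25–18:25 = 12 h 0 min; less 30 min break → 11 h 30 min
Sat: 11:01–16:49 = 5 h 48 min; less 30 min break → 5 h 18 min
Total: 8 h 36 min + 6 h 27 min + 9 h 54 min + 11 h 30 min + 5 h 18 min = 41 h 45 min.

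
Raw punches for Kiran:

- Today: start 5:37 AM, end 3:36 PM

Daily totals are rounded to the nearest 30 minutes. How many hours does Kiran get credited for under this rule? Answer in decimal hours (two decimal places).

Today: 5:37 AM–3:36 PM = 9 h 59 min → rounds to 10 h 0 min

10.00 hours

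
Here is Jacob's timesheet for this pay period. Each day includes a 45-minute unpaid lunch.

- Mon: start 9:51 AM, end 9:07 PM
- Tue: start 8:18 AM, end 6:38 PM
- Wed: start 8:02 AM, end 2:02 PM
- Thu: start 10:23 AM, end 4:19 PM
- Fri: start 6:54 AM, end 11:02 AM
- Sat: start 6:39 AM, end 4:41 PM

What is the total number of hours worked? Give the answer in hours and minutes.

43 h 12 min

Mon: 9:51 AM–9:07 PM = 11 h 16 min; less 45 min break → 10 h 31 min
Tue: 8:18 AM–6:38 PM = 10 h 20 min; less 45 min break → 9 h 35 min
Wed: 8:02 AM–2:02 PM = 6 h 0 min; less 45 min break → 5 h 15 min
Thu: 10:23 AM–4:19 PM = 5 h 56 min; less 45 min break → 5 h 11 min
Fri: 6:54 AM–11:02 AM = 4 h 8 min; less 45 min break → 3 h 23 min
Sat: 6:39 AM–4:41 PM = 10 h 2 min; less 45 min break → 9 h 17 min
Total: 10 h 31 min + 9 h 35 min + 5 h 15 min + 5 h 11 min + 3 h 23 min + 9 h 17 min = 43 h 12 min.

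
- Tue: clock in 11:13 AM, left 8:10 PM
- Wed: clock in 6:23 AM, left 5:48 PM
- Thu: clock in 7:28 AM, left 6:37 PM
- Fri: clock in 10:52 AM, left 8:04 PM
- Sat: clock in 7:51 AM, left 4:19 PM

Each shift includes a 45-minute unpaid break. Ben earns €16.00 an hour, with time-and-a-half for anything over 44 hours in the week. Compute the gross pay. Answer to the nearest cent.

€738.40

Tue: 11:13 AM–8:10 PM = 8 h 57 min; less 45 min break → 8 h 12 min
Wed: 6:23 AM–5:48 PM = 11 h 25 min; less 45 min break → 10 h 40 min
Thu: 7:28 AM–6:37 PM = 11 h 9 min; less 45 min break → 10 h 24 min
Fri: 10:52 AM–8:04 PM = 9 h 12 min; less 45 min break → 8 h 27 min
Sat: 7:51 AM–4:19 PM = 8 h 28 min; less 45 min break → 7 h 43 min
Total worked: 45 h 26 min = 2726 min.
Regular 44 h 0 min = 2640 min at €16.00/h; overtime 1 h 26 min = 86 min at €24.00/h.
Pay = (2640 × €16.00 + 86 × €24.00) ÷ 60 = €738.40.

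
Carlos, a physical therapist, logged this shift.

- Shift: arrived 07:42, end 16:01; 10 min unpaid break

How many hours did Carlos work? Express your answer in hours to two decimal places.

Shift: 07:42–16:01 = 8 h 19 min; less 10 min break → 8 h 9 min

8.15 hours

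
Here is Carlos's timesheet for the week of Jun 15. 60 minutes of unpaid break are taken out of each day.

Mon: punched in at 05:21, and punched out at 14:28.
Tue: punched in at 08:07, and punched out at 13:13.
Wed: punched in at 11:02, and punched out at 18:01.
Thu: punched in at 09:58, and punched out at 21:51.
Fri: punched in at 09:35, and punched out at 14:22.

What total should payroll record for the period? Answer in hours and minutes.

32 h 52 min

Mon: 05:21–14:28 = 9 h 7 min; less 60 min break → 8 h 7 min
Tue: 08:07–13:13 = 5 h 6 min; less 60 min break → 4 h 6 min
Wed: 11:02–18:01 = 6 h 59 min; less 60 min break → 5 h 59 min
Thu: 09:58–21:51 = 11 h 53 min; less 60 min break → 10 h 53 min
Fri: 09:35–14:22 = 4 h 47 min; less 60 min break → 3 h 47 min
Total: 8 h 7 min + 4 h 6 min + 5 h 59 min + 10 h 53 min + 3 h 47 min = 32 h 52 min.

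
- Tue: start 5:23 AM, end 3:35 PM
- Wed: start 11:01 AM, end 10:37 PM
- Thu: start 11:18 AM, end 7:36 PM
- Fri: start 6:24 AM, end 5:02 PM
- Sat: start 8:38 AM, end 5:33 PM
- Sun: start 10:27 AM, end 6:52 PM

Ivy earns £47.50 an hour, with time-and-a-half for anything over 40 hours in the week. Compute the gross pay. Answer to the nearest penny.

£3187.25

Tue: 5:23 AM–3:35 PM = 10 h 12 min
Wed: 11:01 AM–10:37 PM = 11 h 36 min
Thu: 11:18 AM–7:36 PM = 8 h 18 min
Fri: 6:24 AM–5:02 PM = 10 h 38 min
Sat: 8:38 AM–5:33 PM = 8 h 55 min
Sun: 10:27 AM–6:52 PM = 8 h 25 min
Total worked: 58 h 4 min = 3484 min.
Regular 40 h 0 min = 2400 min at £47.50/h; overtime 18 h 4 min = 1084 min at £71.25/h.
Pay = (2400 × £47.50 + 1084 × £71.25) ÷ 60 = £3187.25.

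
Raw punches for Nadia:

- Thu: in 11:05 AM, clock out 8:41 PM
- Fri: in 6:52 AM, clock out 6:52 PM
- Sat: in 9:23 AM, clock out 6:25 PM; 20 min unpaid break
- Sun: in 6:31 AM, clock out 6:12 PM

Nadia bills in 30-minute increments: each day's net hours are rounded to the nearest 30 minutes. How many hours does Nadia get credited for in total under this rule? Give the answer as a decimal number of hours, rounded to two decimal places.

41.50 hours

Thu: 11:05 AM–8:41 PM = 9 h 36 min → rounds to 9 h 30 min
Fri: 6:52 AM–6:52 PM = 12 h 0 min → rounds to 12 h 0 min
Sat: 9:23 AM–6:25 PM = 9 h 2 min − 20 min = 8 h 42 min → rounds to 8 h 30 min
Sun: 6:31 AM–6:12 PM = 11 h 41 min → rounds to 11 h 30 min
Total credited: 41 h 30 min.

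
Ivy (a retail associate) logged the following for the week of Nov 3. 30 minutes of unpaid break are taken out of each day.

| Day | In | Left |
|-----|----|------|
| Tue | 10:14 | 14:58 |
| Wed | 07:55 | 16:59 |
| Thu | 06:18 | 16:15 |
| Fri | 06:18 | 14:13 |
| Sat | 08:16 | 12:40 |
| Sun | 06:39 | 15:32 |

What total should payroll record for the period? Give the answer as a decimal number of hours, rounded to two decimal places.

41.95 hours

Tue: 10:14–14:58 = 4 h 44 min; less 30 min break → 4 h 14 min
Wed: 07:55–16:59 = 9 h 4 min; less 30 min break → 8 h 34 min
Thu: 06:18–16:15 = 9 h 57 min; less 30 min break → 9 h 27 min
Fri: 06:18–14:13 = 7 h 55 min; less 30 min break → 7 h 25 min
Sat: 08:16–12:40 = 4 h 24 min; less 30 min break → 3 h 54 min
Sun: 06:39–15:32 = 8 h 53 min; less 30 min break → 8 h 23 min
Total: 4 h 14 min + 8 h 34 min + 9 h 27 min + 7 h 25 min + 3 h 54 min + 8 h 23 min = 41 h 57 min.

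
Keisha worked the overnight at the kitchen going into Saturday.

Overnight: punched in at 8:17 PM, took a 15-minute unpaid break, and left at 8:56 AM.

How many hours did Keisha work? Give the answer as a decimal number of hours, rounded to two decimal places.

Overnight: 8:17 PM → midnight = 3 h 43 min; midnight → 8:56 AM = 8 h 56 min; span 12 h 39 min; less 15 min break → 12 h 24 min

12.40 hours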